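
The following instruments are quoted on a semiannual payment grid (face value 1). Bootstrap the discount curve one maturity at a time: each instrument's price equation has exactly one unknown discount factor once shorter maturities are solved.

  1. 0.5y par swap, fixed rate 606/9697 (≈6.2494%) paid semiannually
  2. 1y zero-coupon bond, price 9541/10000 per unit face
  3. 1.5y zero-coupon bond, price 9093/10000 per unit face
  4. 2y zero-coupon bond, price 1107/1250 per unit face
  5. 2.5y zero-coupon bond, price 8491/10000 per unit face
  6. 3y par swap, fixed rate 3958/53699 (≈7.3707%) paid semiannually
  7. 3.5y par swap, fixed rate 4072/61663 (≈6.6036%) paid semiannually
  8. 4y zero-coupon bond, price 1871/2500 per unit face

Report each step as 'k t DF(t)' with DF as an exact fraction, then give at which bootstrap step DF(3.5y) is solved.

step 1 [0.5y] swap r/2=303/9697: DF=(1 − 303/9697·(0))/(1+303/9697) = 9697/10000 ≈ 0.969700
step 2 [1y] zero: DF = P = 9541/10000 ≈ 0.954100
step 3 [1.5y] zero: DF = P = 9093/10000 ≈ 0.909300
step 4 [2y] zero: DF = P = 1107/1250 ≈ 0.885600
step 5 [2.5y] zero: DF = P = 8491/10000 ≈ 0.849100
step 6 [3y] swap r/2=1979/53699: DF=(1 − 1979/53699·(0.969700+0.954100+0.909300+0.885600+0.849100))/(1+1979/53699) = 8021/10000 ≈ 0.802100
step 7 [3.5y] swap r/2=2036/61663: DF=(1 − 2036/61663·(0.969700+0.954100+0.909300+0.885600+0.849100+0.802100))/(1+2036/61663) = 1991/2500 ≈ 0.796400
step 8 [4y] zero: DF = P = 1871/2500 ≈ 0.748400

1 1/2 9697/10000
2 1 9541/10000
3 3/2 9093/10000
4 2 1107/1250
5 5/2 8491/10000
6 3 8021/10000
7 7/2 1991/2500
8 4 1871/2500
DF(3.5y) is solved at step 7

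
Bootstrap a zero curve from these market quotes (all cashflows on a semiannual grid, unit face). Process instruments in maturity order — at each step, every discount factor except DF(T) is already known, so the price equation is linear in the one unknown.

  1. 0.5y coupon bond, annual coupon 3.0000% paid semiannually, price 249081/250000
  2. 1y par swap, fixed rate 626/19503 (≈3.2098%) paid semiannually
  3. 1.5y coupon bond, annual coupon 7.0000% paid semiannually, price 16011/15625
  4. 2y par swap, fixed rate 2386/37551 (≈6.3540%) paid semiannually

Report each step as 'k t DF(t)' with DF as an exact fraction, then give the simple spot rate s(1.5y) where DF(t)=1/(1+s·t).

step 1 [0.5y] bond c/2=3/200: DF=(249081/250000 − 3/200·(0))/(1+3/200) = 1227/1250 ≈ 0.981600
step 2 [1y] swap r/2=313/19503: DF=(1 − 313/19503·(0.981600))/(1+313/19503) = 9687/10000 ≈ 0.968700
step 3 [1.5y] bond c/2=7/200: DF=(16011/15625 − 7/200·(0.981600+0.968700))/(1+7/200) = 9241/10000 ≈ 0.924100
step 4 [2y] swap r/2=1193/37551: DF=(1 − 1193/37551·(0.981600+0.968700+0.924100))/(1+1193/37551) = 8807/10000 ≈ 0.880700

1 1/2 1227/1250
2 1 9687/10000
3 3/2 9241/10000
4 2 8807/10000
s(1.5y) = (1/(9241/10000) − 1)/(3/2) = 506/9241 ≈ 5.4756%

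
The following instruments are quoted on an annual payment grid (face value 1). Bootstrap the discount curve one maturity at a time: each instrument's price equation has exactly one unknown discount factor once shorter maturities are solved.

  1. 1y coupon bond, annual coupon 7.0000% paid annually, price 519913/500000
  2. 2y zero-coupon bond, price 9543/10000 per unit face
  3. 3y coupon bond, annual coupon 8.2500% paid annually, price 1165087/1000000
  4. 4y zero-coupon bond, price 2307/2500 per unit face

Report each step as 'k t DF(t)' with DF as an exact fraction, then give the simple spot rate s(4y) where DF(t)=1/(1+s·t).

1 1 4859/5000
2 2 9543/10000
3 3 1859/2000
4 4 2307/2500
s(4y) = (1/(2307/2500) − 1)/(4) = 193/9228 ≈ 2.0915%

step 1 [1y] bond c/1=7/100: DF=(519913/500000 − 7/100·(0))/(1+7/100) = 4859/5000 ≈ 0.971800
step 2 [2y] zero: DF = P = 9543/10000 ≈ 0.954300
step 3 [3y] bond c/1=33/400: DF=(1165087/1000000 − 33/400·(0.971800+0.954300))/(1+33/400) = 1859/2000 ≈ 0.929500
step 4 [4y] zero: DF = P = 2307/2500 ≈ 0.922800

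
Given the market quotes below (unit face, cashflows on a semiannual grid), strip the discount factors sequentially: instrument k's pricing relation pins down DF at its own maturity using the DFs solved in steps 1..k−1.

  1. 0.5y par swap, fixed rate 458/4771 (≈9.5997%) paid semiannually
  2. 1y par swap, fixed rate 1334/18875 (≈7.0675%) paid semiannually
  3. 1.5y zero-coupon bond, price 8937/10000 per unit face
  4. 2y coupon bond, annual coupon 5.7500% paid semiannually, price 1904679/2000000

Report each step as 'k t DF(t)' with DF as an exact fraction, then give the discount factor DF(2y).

1 1/2 4771/5000
2 1 9333/10000
3 3/2 8937/10000
4 2 106/125
DF(2y) = 106/125 ≈ 0.848000

step 1 [0.5y] swap r/2=229/4771: DF=(1 − 229/4771·(0))/(1+229/4771) = 4771/5000 ≈ 0.954200
step 2 [1y] swap r/2=667/18875: DF=(1 − 667/18875·(0.954200))/(1+667/18875) = 9333/10000 ≈ 0.933300
step 3 [1.5y] zero: DF = P = 8937/10000 ≈ 0.893700
step 4 [2y] bond c/2=23/800: DF=(1904679/2000000 − 23/800·(0.954200+0.933300+0.893700))/(1+23/800) = 106/125 ≈ 0.848000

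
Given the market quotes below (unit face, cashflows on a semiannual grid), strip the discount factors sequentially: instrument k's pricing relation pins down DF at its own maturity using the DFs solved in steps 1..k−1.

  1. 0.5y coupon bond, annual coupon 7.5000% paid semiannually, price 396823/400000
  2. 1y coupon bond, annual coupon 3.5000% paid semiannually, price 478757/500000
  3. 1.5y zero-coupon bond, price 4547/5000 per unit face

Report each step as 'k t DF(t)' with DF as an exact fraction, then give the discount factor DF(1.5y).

step 1 [0.5y] bond c/2=3/80: DF=(396823/400000 − 3/80·(0))/(1+3/80) = 4781/5000 ≈ 0.956200
step 2 [1y] bond c/2=7/400: DF=(478757/500000 − 7/400·(0.956200))/(1+7/400) = 4623/5000 ≈ 0.924600
step 3 [1.5y] zero: DF = P = 4547/5000 ≈ 0.909400

1 1/2 4781/5000
2 1 4623/5000
3 3/2 4547/5000
DF(1.5y) = 4547/5000 ≈ 0.909400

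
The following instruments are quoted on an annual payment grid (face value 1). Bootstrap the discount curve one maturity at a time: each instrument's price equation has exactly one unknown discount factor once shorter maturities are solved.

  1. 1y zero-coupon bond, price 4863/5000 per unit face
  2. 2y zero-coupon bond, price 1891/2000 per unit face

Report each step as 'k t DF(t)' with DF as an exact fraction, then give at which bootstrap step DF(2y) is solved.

1 1 4863/5000
2 2 1891/2000
DF(2y) is solved at step 2

step 1 [1y] zero: DF = P = 4863/5000 ≈ 0.972600
step 2 [2y] zero: DF = P = 1891/2000 ≈ 0.945500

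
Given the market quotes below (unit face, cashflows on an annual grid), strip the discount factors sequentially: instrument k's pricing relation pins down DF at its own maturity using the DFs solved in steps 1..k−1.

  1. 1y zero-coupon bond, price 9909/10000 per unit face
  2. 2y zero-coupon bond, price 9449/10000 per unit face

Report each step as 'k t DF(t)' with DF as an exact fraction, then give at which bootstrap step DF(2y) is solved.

1 1 9909/10000
2 2 9449/10000
DF(2y) is solved at step 2

step 1 [1y] zero: DF = P = 9909/10000 ≈ 0.990900
step 2 [2y] zero: DF = P = 9449/10000 ≈ 0.944900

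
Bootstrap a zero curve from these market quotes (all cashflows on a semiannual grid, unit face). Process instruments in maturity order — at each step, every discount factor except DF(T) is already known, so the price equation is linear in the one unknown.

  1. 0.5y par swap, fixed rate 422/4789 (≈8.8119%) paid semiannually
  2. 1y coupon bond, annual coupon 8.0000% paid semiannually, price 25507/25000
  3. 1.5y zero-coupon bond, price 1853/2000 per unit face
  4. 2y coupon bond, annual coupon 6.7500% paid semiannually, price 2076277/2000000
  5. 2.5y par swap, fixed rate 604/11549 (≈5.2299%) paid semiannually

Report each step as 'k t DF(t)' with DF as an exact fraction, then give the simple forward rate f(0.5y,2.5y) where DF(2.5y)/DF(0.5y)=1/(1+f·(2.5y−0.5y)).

1 1/2 4789/5000
2 1 4721/5000
3 3/2 1853/2000
4 2 9119/10000
5 5/2 1099/1250
f(0.5y,2.5y) = ((4789/5000)/(1099/1250) − 1)/(2) = 393/8792 ≈ 4.4700%

step 1 [0.5y] swap r/2=211/4789: DF=(1 − 211/4789·(0))/(1+211/4789) = 4789/5000 ≈ 0.957800
step 2 [1y] bond c/2=1/25: DF=(25507/25000 − 1/25·(0.957800))/(1+1/25) = 4721/5000 ≈ 0.944200
step 3 [1.5y] zero: DF = P = 1853/2000 ≈ 0.926500
step 4 [2y] bond c/2=27/800: DF=(2076277/2000000 − 27/800·(0.957800+0.944200+0.926500))/(1+27/800) = 9119/10000 ≈ 0.911900
step 5 [2.5y] swap r/2=302/11549: DF=(1 − 302/11549·(0.957800+0.944200+0.926500+0.911900))/(1+302/11549) = 1099/1250 ≈ 0.879200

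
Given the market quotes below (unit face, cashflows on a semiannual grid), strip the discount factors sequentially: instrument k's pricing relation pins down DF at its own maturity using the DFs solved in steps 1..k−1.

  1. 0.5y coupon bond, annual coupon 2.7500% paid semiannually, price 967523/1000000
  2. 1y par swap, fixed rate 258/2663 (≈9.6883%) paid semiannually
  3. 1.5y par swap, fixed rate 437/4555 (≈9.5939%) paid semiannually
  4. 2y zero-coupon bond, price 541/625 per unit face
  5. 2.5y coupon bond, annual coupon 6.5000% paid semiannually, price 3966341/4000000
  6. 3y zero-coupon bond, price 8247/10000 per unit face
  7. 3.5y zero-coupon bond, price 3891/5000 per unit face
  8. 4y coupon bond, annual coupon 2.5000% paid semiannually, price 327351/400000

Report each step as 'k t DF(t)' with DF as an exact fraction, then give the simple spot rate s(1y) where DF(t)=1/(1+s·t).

1 1/2 1193/1250
2 1 9097/10000
3 3/2 8689/10000
4 2 541/625
5 5/2 8471/10000
6 3 8247/10000
7 7/2 3891/5000
8 4 917/1250
s(1y) = (1/(9097/10000) − 1)/(1) = 903/9097 ≈ 9.9263%

step 1 [0.5y] bond c/2=11/800: DF=(967523/1000000 − 11/800·(0))/(1+11/800) = 1193/1250 ≈ 0.954400
step 2 [1y] swap r/2=129/2663: DF=(1 − 129/2663·(0.954400))/(1+129/2663) = 9097/10000 ≈ 0.909700
step 3 [1.5y] swap r/2=437/9110: DF=(1 − 437/9110·(0.954400+0.909700))/(1+437/9110) = 8689/10000 ≈ 0.868900
step 4 [2y] zero: DF = P = 541/625 ≈ 0.865600
step 5 [2.5y] bond c/2=13/400: DF=(3966341/4000000 − 13/400·(0.954400+0.909700+0.868900+0.865600))/(1+13/400) = 8471/10000 ≈ 0.847100
step 6 [3y] zero: DF = P = 8247/10000 ≈ 0.824700
step 7 [3.5y] zero: DF = P = 3891/5000 ≈ 0.778200
step 8 [4y] bond c/2=1/80: DF=(327351/400000 − 1/80·(0.954400+0.909700+0.868900+0.865600+0.847100+0.824700+0.778200))/(1+1/80) = 917/1250 ≈ 0.733600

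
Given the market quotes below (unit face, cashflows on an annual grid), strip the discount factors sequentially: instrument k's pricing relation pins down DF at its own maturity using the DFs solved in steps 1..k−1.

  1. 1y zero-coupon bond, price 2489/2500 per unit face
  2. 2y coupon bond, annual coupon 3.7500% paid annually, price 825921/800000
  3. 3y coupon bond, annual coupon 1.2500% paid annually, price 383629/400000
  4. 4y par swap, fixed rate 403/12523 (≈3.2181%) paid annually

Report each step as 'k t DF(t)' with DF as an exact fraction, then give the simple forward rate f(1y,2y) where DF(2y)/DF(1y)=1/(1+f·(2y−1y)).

step 1 [1y] zero: DF = P = 2489/2500 ≈ 0.995600
step 2 [2y] bond c/1=3/80: DF=(825921/800000 − 3/80·(0.995600))/(1+3/80) = 9591/10000 ≈ 0.959100
step 3 [3y] bond c/1=1/80: DF=(383629/400000 − 1/80·(0.995600+0.959100))/(1+1/80) = 9231/10000 ≈ 0.923100
step 4 [4y] swap r/1=403/12523: DF=(1 − 403/12523·(0.995600+0.959100+0.923100))/(1+403/12523) = 8791/10000 ≈ 0.879100

1 1 2489/2500
2 2 9591/10000
3 3 9231/10000
4 4 8791/10000
f(1y,2y) = ((2489/2500)/(9591/10000) − 1)/(1) = 365/9591 ≈ 3.8057%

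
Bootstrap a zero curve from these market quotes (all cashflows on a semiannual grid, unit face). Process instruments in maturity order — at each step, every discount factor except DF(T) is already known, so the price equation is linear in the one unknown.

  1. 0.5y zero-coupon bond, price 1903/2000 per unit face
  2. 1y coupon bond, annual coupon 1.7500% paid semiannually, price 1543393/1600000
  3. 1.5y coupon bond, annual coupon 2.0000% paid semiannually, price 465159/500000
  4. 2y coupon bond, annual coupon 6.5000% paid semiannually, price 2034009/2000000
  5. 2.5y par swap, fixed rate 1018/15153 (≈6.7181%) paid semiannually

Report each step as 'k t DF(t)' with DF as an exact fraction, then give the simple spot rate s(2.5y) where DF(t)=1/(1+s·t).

step 1 [0.5y] zero: DF = P = 1903/2000 ≈ 0.951500
step 2 [1y] bond c/2=7/800: DF=(1543393/1600000 − 7/800·(0.951500))/(1+7/800) = 237/250 ≈ 0.948000
step 3 [1.5y] bond c/2=1/100: DF=(465159/500000 − 1/100·(0.951500+0.948000))/(1+1/100) = 9023/10000 ≈ 0.902300
step 4 [2y] bond c/2=13/400: DF=(2034009/2000000 − 13/400·(0.951500+0.948000+0.902300))/(1+13/400) = 1121/1250 ≈ 0.896800
step 5 [2.5y] swap r/2=509/15153: DF=(1 − 509/15153·(0.951500+0.948000+0.902300+0.896800))/(1+509/15153) = 8473/10000 ≈ 0.847300

1 1/2 1903/2000
2 1 237/250
3 3/2 9023/10000
4 2 1121/1250
5 5/2 8473/10000
s(2.5y) = (1/(8473/10000) − 1)/(5/2) = 3054/42365 ≈ 7.2088%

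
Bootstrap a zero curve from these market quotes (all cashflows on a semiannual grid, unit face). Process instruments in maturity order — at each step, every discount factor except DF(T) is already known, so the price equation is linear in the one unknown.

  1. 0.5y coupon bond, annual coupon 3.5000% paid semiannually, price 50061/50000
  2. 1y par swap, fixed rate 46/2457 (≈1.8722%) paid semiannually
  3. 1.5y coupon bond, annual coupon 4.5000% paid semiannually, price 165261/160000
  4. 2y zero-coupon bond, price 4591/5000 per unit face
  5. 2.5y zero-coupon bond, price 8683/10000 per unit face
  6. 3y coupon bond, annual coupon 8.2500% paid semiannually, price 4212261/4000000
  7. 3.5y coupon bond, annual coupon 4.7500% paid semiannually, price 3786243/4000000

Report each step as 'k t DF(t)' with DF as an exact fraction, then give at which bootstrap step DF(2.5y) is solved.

step 1 [0.5y] bond c/2=7/400: DF=(50061/50000 − 7/400·(0))/(1+7/400) = 123/125 ≈ 0.984000
step 2 [1y] swap r/2=23/2457: DF=(1 − 23/2457·(0.984000))/(1+23/2457) = 1227/1250 ≈ 0.981600
step 3 [1.5y] bond c/2=9/400: DF=(165261/160000 − 9/400·(0.984000+0.981600))/(1+9/400) = 9669/10000 ≈ 0.966900
step 4 [2y] zero: DF = P = 4591/5000 ≈ 0.918200
step 5 [2.5y] zero: DF = P = 8683/10000 ≈ 0.868300
step 6 [3y] bond c/2=33/800: DF=(4212261/4000000 − 33/800·(0.984000+0.981600+0.966900+0.918200+0.868300))/(1+33/800) = 2061/2500 ≈ 0.824400
step 7 [3.5y] bond c/2=19/800: DF=(3786243/4000000 − 19/800·(0.984000+0.981600+0.966900+0.918200+0.868300+0.824400))/(1+19/800) = 199/250 ≈ 0.796000

1 1/2 123/125
2 1 1227/1250
3 3/2 9669/10000
4 2 4591/5000
5 5/2 8683/10000
6 3 2061/2500
7 7/2 199/250
DF(2.5y) is solved at step 5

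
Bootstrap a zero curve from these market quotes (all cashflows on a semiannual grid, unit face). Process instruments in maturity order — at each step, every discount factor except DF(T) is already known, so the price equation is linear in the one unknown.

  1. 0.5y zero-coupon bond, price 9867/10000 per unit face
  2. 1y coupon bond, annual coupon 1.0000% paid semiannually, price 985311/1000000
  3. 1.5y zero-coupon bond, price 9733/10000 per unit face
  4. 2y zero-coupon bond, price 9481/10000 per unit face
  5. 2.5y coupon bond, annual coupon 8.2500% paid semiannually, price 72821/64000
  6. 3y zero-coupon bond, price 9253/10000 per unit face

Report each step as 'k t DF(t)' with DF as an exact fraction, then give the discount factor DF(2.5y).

step 1 [0.5y] zero: DF = P = 9867/10000 ≈ 0.986700
step 2 [1y] bond c/2=1/200: DF=(985311/1000000 − 1/200·(0.986700))/(1+1/200) = 1951/2000 ≈ 0.975500
step 3 [1.5y] zero: DF = P = 9733/10000 ≈ 0.973300
step 4 [2y] zero: DF = P = 9481/10000 ≈ 0.948100
step 5 [2.5y] bond c/2=33/800: DF=(72821/64000 − 33/800·(0.986700+0.975500+0.973300+0.948100))/(1+33/800) = 9389/10000 ≈ 0.938900
step 6 [3y] zero: DF = P = 9253/10000 ≈ 0.925300

1 1/2 9867/10000
2 1 1951/2000
3 3/2 9733/10000
4 2 9481/10000
5 5/2 9389/10000
6 3 9253/10000
DF(2.5y) = 9389/10000 ≈ 0.938900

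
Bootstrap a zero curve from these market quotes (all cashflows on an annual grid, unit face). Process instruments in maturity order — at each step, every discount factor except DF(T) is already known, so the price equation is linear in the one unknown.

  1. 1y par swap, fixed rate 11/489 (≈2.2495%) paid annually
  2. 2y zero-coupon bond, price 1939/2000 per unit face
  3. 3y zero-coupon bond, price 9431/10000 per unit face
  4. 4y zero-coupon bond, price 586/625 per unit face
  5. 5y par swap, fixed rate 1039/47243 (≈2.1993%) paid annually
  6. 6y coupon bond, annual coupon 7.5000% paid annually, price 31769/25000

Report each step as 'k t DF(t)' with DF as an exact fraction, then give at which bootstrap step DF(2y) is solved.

step 1 [1y] swap r/1=11/489: DF=(1 − 11/489·(0))/(1+11/489) = 489/500 ≈ 0.978000
step 2 [2y] zero: DF = P = 1939/2000 ≈ 0.969500
step 3 [3y] zero: DF = P = 9431/10000 ≈ 0.943100
step 4 [4y] zero: DF = P = 586/625 ≈ 0.937600
step 5 [5y] swap r/1=1039/47243: DF=(1 − 1039/47243·(0.978000+0.969500+0.943100+0.937600))/(1+1039/47243) = 8961/10000 ≈ 0.896100
step 6 [6y] bond c/1=3/40: DF=(31769/25000 − 3/40·(0.978000+0.969500+0.943100+0.937600+0.896100))/(1+3/40) = 341/400 ≈ 0.852500

1 1 489/500
2 2 1939/2000
3 3 9431/10000
4 4 586/625
5 5 8961/10000
6 6 341/400
DF(2y) is solved at step 2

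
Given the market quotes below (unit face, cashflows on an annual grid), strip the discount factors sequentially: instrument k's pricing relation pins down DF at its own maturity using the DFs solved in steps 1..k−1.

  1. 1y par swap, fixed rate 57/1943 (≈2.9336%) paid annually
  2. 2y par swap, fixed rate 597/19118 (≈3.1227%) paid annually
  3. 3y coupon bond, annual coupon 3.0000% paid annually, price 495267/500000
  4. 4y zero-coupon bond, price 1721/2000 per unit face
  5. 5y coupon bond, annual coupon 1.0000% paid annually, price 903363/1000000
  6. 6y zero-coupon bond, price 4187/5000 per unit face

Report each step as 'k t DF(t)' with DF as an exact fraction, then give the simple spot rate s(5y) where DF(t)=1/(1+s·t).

1 1 1943/2000
2 2 9403/10000
3 3 453/500
4 4 1721/2000
5 5 429/500
6 6 4187/5000
s(5y) = (1/(429/500) − 1)/(5) = 71/2145 ≈ 3.3100%

step 1 [1y] swap r/1=57/1943: DF=(1 − 57/1943·(0))/(1+57/1943) = 1943/2000 ≈ 0.971500
step 2 [2y] swap r/1=597/19118: DF=(1 − 597/19118·(0.971500))/(1+597/19118) = 9403/10000 ≈ 0.940300
step 3 [3y] bond c/1=3/100: DF=(495267/500000 − 3/100·(0.971500+0.940300))/(1+3/100) = 453/500 ≈ 0.906000
step 4 [4y] zero: DF = P = 1721/2000 ≈ 0.860500
step 5 [5y] bond c/1=1/100: DF=(903363/1000000 − 1/100·(0.971500+0.940300+0.906000+0.860500))/(1+1/100) = 429/500 ≈ 0.858000
step 6 [6y] zero: DF = P = 4187/5000 ≈ 0.837400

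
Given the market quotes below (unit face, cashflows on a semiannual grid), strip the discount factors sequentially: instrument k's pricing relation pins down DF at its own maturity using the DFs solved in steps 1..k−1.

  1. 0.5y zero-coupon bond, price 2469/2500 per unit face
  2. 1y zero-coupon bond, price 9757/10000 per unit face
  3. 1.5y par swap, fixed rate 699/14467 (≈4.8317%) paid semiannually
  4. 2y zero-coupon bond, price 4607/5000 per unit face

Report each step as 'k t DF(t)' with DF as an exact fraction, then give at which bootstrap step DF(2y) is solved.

step 1 [0.5y] zero: DF = P = 2469/2500 ≈ 0.987600
step 2 [1y] zero: DF = P = 9757/10000 ≈ 0.975700
step 3 [1.5y] swap r/2=699/28934: DF=(1 − 699/28934·(0.987600+0.975700))/(1+699/28934) = 9301/10000 ≈ 0.930100
step 4 [2y] zero: DF = P = 4607/5000 ≈ 0.921400

1 1/2 2469/2500
2 1 9757/10000
3 3/2 9301/10000
4 2 4607/5000
DF(2y) is solved at step 4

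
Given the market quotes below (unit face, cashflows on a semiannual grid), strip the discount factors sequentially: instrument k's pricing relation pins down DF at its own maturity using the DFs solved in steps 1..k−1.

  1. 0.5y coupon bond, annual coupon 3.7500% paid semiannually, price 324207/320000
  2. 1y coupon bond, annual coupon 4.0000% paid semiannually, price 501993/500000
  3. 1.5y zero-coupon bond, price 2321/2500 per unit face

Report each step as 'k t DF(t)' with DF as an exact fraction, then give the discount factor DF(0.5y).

step 1 [0.5y] bond c/2=3/160: DF=(324207/320000 − 3/160·(0))/(1+3/160) = 1989/2000 ≈ 0.994500
step 2 [1y] bond c/2=1/50: DF=(501993/500000 − 1/50·(0.994500))/(1+1/50) = 603/625 ≈ 0.964800
step 3 [1.5y] zero: DF = P = 2321/2500 ≈ 0.928400

1 1/2 1989/2000
2 1 603/625
3 3/2 2321/2500
DF(0.5y) = 1989/2000 ≈ 0.994500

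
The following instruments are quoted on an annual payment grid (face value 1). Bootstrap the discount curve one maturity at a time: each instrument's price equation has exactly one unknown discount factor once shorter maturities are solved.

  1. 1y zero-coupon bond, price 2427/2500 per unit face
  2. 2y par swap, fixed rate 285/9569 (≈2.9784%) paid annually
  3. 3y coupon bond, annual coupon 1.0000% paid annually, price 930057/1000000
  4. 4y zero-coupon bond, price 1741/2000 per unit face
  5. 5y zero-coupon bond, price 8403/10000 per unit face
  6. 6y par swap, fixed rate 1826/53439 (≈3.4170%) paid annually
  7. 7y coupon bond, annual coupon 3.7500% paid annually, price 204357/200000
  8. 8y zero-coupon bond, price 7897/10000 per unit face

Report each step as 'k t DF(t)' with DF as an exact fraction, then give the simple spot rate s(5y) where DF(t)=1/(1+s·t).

step 1 [1y] zero: DF = P = 2427/2500 ≈ 0.970800
step 2 [2y] swap r/1=285/9569: DF=(1 − 285/9569·(0.970800))/(1+285/9569) = 943/1000 ≈ 0.943000
step 3 [3y] bond c/1=1/100: DF=(930057/1000000 − 1/100·(0.970800+0.943000))/(1+1/100) = 9019/10000 ≈ 0.901900
step 4 [4y] zero: DF = P = 1741/2000 ≈ 0.870500
step 5 [5y] zero: DF = P = 8403/10000 ≈ 0.840300
step 6 [6y] swap r/1=1826/53439: DF=(1 − 1826/53439·(0.970800+0.943000+0.901900+0.870500+0.840300))/(1+1826/53439) = 4087/5000 ≈ 0.817400
step 7 [7y] bond c/1=3/80: DF=(204357/200000 − 3/80·(0.970800+0.943000+0.901900+0.870500+0.840300+0.817400))/(1+3/80) = 7917/10000 ≈ 0.791700
step 8 [8y] zero: DF = P = 7897/10000 ≈ 0.789700

1 1 2427/2500
2 2 943/1000
3 3 9019/10000
4 4 1741/2000
5 5 8403/10000
6 6 4087/5000
7 7 7917/10000
8 8 7897/10000
s(5y) = (1/(8403/10000) − 1)/(5) = 1597/42015 ≈ 3.8010%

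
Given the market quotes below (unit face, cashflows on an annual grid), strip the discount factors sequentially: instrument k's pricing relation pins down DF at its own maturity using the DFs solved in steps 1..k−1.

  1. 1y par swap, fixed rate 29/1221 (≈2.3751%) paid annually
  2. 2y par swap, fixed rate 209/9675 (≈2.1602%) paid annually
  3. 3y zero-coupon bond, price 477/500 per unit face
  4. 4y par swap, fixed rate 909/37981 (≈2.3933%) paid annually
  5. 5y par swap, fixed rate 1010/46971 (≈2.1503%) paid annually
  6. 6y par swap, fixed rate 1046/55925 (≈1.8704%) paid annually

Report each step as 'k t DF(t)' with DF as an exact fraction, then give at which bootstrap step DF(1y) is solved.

step 1 [1y] swap r/1=29/1221: DF=(1 − 29/1221·(0))/(1+29/1221) = 1221/1250 ≈ 0.976800
step 2 [2y] swap r/1=209/9675: DF=(1 − 209/9675·(0.976800))/(1+209/9675) = 4791/5000 ≈ 0.958200
step 3 [3y] zero: DF = P = 477/500 ≈ 0.954000
step 4 [4y] swap r/1=909/37981: DF=(1 − 909/37981·(0.976800+0.958200+0.954000))/(1+909/37981) = 9091/10000 ≈ 0.909100
step 5 [5y] swap r/1=1010/46971: DF=(1 − 1010/46971·(0.976800+0.958200+0.954000+0.909100))/(1+1010/46971) = 899/1000 ≈ 0.899000
step 6 [6y] swap r/1=1046/55925: DF=(1 − 1046/55925·(0.976800+0.958200+0.954000+0.909100+0.899000))/(1+1046/55925) = 4477/5000 ≈ 0.895400

1 1 1221/1250
2 2 4791/5000
3 3 477/500
4 4 9091/10000
5 5 899/1000
6 6 4477/5000
DF(1y) is solved at step 1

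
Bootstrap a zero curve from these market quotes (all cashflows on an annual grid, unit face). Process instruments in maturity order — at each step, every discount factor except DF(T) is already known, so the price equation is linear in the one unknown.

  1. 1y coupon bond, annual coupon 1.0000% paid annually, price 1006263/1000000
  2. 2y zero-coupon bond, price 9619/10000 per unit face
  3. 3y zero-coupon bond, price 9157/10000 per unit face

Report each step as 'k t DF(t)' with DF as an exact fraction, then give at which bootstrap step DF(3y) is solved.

1 1 9963/10000
2 2 9619/10000
3 3 9157/10000
DF(3y) is solved at step 3

step 1 [1y] bond c/1=1/100: DF=(1006263/1000000 − 1/100·(0))/(1+1/100) = 9963/10000 ≈ 0.996300
step 2 [2y] zero: DF = P = 9619/10000 ≈ 0.961900
step 3 [3y] zero: DF = P = 9157/10000 ≈ 0.915700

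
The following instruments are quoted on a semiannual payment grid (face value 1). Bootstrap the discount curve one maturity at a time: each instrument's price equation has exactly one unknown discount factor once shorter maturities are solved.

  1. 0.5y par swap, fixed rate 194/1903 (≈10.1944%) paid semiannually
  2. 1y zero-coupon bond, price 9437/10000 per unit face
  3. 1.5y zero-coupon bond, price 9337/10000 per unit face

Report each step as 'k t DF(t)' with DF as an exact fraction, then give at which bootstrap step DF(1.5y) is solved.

step 1 [0.5y] swap r/2=97/1903: DF=(1 − 97/1903·(0))/(1+97/1903) = 1903/2000 ≈ 0.951500
step 2 [1y] zero: DF = P = 9437/10000 ≈ 0.943700
step 3 [1.5y] zero: DF = P = 9337/10000 ≈ 0.933700

1 1/2 1903/2000
2 1 9437/10000
3 3/2 9337/10000
DF(1.5y) is solved at step 3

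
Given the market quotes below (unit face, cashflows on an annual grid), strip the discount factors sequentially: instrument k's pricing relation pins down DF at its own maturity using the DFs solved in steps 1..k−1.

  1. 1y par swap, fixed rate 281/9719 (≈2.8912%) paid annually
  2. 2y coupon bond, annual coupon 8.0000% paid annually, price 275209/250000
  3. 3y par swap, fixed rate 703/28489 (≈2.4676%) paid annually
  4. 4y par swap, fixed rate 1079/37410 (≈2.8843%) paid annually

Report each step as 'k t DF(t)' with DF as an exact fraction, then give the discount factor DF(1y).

1 1 9719/10000
2 2 9473/10000
3 3 9297/10000
4 4 8921/10000
DF(1y) = 9719/10000 ≈ 0.971900

step 1 [1y] swap r/1=281/9719: DF=(1 − 281/9719·(0))/(1+281/9719) = 9719/10000 ≈ 0.971900
step 2 [2y] bond c/1=2/25: DF=(275209/250000 − 2/25·(0.971900))/(1+2/25) = 9473/10000 ≈ 0.947300
step 3 [3y] swap r/1=703/28489: DF=(1 − 703/28489·(0.971900+0.947300))/(1+703/28489) = 9297/10000 ≈ 0.929700
step 4 [4y] swap r/1=1079/37410: DF=(1 − 1079/37410·(0.971900+0.947300+0.929700))/(1+1079/37410) = 8921/10000 ≈ 0.892100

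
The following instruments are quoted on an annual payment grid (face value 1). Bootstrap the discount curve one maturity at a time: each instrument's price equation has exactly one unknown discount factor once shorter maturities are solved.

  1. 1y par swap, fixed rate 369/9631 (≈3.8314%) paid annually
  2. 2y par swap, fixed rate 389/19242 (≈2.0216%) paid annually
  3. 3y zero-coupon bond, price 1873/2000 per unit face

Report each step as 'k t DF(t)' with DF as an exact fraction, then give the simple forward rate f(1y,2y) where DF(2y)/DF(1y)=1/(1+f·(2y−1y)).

step 1 [1y] swap r/1=369/9631: DF=(1 − 369/9631·(0))/(1+369/9631) = 9631/10000 ≈ 0.963100
step 2 [2y] swap r/1=389/19242: DF=(1 − 389/19242·(0.963100))/(1+389/19242) = 9611/10000 ≈ 0.961100
step 3 [3y] zero: DF = P = 1873/2000 ≈ 0.936500

1 1 9631/10000
2 2 9611/10000
3 3 1873/2000
f(1y,2y) = ((9631/10000)/(9611/10000) − 1)/(1) = 20/9611 ≈ 0.2081%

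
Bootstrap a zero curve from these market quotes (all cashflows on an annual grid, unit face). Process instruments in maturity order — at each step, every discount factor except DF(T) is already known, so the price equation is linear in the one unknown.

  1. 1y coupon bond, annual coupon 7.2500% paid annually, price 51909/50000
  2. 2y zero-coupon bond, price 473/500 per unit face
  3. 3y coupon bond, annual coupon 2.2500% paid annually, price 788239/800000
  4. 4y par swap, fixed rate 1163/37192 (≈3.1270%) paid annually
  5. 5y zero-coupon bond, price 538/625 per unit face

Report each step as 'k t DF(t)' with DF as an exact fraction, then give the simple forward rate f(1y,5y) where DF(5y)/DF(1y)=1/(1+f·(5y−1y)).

step 1 [1y] bond c/1=29/400: DF=(51909/50000 − 29/400·(0))/(1+29/400) = 121/125 ≈ 0.968000
step 2 [2y] zero: DF = P = 473/500 ≈ 0.946000
step 3 [3y] bond c/1=9/400: DF=(788239/800000 − 9/400·(0.968000+0.946000))/(1+9/400) = 1843/2000 ≈ 0.921500
step 4 [4y] swap r/1=1163/37192: DF=(1 − 1163/37192·(0.968000+0.946000+0.921500))/(1+1163/37192) = 8837/10000 ≈ 0.883700
step 5 [5y] zero: DF = P = 538/625 ≈ 0.860800

1 1 121/125
2 2 473/500
3 3 1843/2000
4 4 8837/10000
5 5 538/625
f(1y,5y) = ((121/125)/(538/625) − 1)/(4) = 67/2152 ≈ 3.1134%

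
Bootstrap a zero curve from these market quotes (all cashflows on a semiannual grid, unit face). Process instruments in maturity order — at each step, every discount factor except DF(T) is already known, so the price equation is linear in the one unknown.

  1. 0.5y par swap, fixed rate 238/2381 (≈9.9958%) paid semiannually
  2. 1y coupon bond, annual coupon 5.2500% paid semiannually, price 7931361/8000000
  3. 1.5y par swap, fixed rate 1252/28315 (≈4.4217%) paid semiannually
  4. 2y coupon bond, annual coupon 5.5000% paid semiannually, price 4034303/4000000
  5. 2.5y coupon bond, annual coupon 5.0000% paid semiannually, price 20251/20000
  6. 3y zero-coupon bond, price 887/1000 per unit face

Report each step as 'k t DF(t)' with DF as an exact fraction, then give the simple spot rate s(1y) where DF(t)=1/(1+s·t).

1 1/2 2381/2500
2 1 9417/10000
3 3/2 4687/5000
4 2 4529/5000
5 5/2 8967/10000
6 3 887/1000
s(1y) = (1/(9417/10000) − 1)/(1) = 583/9417 ≈ 6.1909%

step 1 [0.5y] swap r/2=119/2381: DF=(1 − 119/2381·(0))/(1+119/2381) = 2381/2500 ≈ 0.952400
step 2 [1y] bond c/2=21/800: DF=(7931361/8000000 − 21/800·(0.952400))/(1+21/800) = 9417/10000 ≈ 0.941700
step 3 [1.5y] swap r/2=626/28315: DF=(1 − 626/28315·(0.952400+0.941700))/(1+626/28315) = 4687/5000 ≈ 0.937400
step 4 [2y] bond c/2=11/400: DF=(4034303/4000000 − 11/400·(0.952400+0.941700+0.937400))/(1+11/400) = 4529/5000 ≈ 0.905800
step 5 [2.5y] bond c/2=1/40: DF=(20251/20000 − 1/40·(0.952400+0.941700+0.937400+0.905800))/(1+1/40) = 8967/10000 ≈ 0.896700
step 6 [3y] zero: DF = P = 887/1000 ≈ 0.887000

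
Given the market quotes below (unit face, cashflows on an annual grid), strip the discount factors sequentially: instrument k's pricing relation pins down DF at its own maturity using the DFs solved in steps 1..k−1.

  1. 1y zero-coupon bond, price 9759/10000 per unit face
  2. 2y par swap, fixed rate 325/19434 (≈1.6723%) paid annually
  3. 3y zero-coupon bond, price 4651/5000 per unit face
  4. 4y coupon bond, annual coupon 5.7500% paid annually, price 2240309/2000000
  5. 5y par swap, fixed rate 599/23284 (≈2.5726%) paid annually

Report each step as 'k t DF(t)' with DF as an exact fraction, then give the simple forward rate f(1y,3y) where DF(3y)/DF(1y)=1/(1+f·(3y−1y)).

step 1 [1y] zero: DF = P = 9759/10000 ≈ 0.975900
step 2 [2y] swap r/1=325/19434: DF=(1 − 325/19434·(0.975900))/(1+325/19434) = 387/400 ≈ 0.967500
step 3 [3y] zero: DF = P = 4651/5000 ≈ 0.930200
step 4 [4y] bond c/1=23/400: DF=(2240309/2000000 − 23/400·(0.975900+0.967500+0.930200))/(1+23/400) = 903/1000 ≈ 0.903000
step 5 [5y] swap r/1=599/23284: DF=(1 − 599/23284·(0.975900+0.967500+0.930200+0.903000))/(1+599/23284) = 4401/5000 ≈ 0.880200

1 1 9759/10000
2 2 387/400
3 3 4651/5000
4 4 903/1000
5 5 4401/5000
f(1y,3y) = ((9759/10000)/(4651/5000) − 1)/(2) = 457/18604 ≈ 2.4565%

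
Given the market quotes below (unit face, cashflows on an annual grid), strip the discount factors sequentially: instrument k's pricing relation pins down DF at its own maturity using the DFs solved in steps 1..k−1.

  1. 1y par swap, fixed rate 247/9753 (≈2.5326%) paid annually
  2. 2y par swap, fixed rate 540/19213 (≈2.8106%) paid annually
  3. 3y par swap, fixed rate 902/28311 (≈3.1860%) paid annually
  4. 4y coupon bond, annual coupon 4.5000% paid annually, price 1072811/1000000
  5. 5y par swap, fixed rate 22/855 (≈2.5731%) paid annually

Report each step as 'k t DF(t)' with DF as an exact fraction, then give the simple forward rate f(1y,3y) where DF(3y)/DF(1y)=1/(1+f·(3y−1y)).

1 1 9753/10000
2 2 473/500
3 3 4549/5000
4 4 9047/10000
5 5 2203/2500
f(1y,3y) = ((9753/10000)/(4549/5000) − 1)/(2) = 655/18196 ≈ 3.5997%

step 1 [1y] swap r/1=247/9753: DF=(1 − 247/9753·(0))/(1+247/9753) = 9753/10000 ≈ 0.975300
step 2 [2y] swap r/1=540/19213: DF=(1 − 540/19213·(0.975300))/(1+540/19213) = 473/500 ≈ 0.946000
step 3 [3y] swap r/1=902/28311: DF=(1 − 902/28311·(0.975300+0.946000))/(1+902/28311) = 4549/5000 ≈ 0.909800
step 4 [4y] bond c/1=9/200: DF=(1072811/1000000 − 9/200·(0.975300+0.946000+0.909800))/(1+9/200) = 9047/10000 ≈ 0.904700
step 5 [5y] swap r/1=22/855: DF=(1 − 22/855·(0.975300+0.946000+0.909800+0.904700))/(1+22/855) = 2203/2500 ≈ 0.881200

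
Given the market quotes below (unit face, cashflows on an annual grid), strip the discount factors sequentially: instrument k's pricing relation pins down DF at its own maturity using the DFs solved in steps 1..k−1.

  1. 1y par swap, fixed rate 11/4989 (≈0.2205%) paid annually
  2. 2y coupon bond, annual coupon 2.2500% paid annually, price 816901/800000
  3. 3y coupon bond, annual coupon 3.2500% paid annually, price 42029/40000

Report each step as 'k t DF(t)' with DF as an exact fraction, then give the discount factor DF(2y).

1 1 4989/5000
2 2 9767/10000
3 3 1911/2000
DF(2y) = 9767/10000 ≈ 0.976700

step 1 [1y] swap r/1=11/4989: DF=(1 − 11/4989·(0))/(1+11/4989) = 4989/5000 ≈ 0.997800
step 2 [2y] bond c/1=9/400: DF=(816901/800000 − 9/400·(0.997800))/(1+9/400) = 9767/10000 ≈ 0.976700
step 3 [3y] bond c/1=13/400: DF=(42029/40000 − 13/400·(0.997800+0.976700))/(1+13/400) = 1911/2000 ≈ 0.955500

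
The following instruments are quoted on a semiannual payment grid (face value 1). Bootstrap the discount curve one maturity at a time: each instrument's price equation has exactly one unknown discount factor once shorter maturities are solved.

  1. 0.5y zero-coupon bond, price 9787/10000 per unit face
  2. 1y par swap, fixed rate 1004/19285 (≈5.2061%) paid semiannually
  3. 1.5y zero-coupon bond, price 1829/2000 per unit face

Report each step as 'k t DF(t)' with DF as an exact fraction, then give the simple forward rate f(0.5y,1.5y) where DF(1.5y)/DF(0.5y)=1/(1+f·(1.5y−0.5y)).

1 1/2 9787/10000
2 1 4749/5000
3 3/2 1829/2000
f(0.5y,1.5y) = ((9787/10000)/(1829/2000) − 1)/(1) = 642/9145 ≈ 7.0202%

step 1 [0.5y] zero: DF = P = 9787/10000 ≈ 0.978700
step 2 [1y] swap r/2=502/19285: DF=(1 − 502/19285·(0.978700))/(1+502/19285) = 4749/5000 ≈ 0.949800
step 3 [1.5y] zero: DF = P = 1829/2000 ≈ 0.914500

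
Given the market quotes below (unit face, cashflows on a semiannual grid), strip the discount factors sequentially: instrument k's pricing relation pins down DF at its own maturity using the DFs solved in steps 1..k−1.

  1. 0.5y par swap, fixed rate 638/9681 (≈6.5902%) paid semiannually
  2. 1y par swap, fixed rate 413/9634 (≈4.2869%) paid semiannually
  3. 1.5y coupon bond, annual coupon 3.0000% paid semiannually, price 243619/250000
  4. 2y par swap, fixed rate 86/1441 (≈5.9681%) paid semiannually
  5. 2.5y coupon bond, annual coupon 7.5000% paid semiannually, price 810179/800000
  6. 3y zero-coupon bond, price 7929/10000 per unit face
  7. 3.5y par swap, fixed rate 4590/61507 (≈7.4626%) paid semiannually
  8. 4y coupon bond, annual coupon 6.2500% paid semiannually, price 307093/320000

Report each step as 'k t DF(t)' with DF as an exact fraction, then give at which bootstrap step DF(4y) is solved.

1 1/2 9681/10000
2 1 9587/10000
3 3/2 2329/2500
4 2 4441/5000
5 5/2 8407/10000
6 3 7929/10000
7 7/2 1541/2000
8 4 3721/5000
DF(4y) is solved at step 8

step 1 [0.5y] swap r/2=319/9681: DF=(1 − 319/9681·(0))/(1+319/9681) = 9681/10000 ≈ 0.968100
step 2 [1y] swap r/2=413/19268: DF=(1 − 413/19268·(0.968100))/(1+413/19268) = 9587/10000 ≈ 0.958700
step 3 [1.5y] bond c/2=3/200: DF=(243619/250000 − 3/200·(0.968100+0.958700))/(1+3/200) = 2329/2500 ≈ 0.931600
step 4 [2y] swap r/2=43/1441: DF=(1 − 43/1441·(0.968100+0.958700+0.931600))/(1+43/1441) = 4441/5000 ≈ 0.888200
step 5 [2.5y] bond c/2=3/80: DF=(810179/800000 − 3/80·(0.968100+0.958700+0.931600+0.888200))/(1+3/80) = 8407/10000 ≈ 0.840700
step 6 [3y] zero: DF = P = 7929/10000 ≈ 0.792900
step 7 [3.5y] swap r/2=2295/61507: DF=(1 − 2295/61507·(0.968100+0.958700+0.931600+0.888200+0.840700+0.792900))/(1+2295/61507) = 1541/2000 ≈ 0.770500
step 8 [4y] bond c/2=1/32: DF=(307093/320000 − 1/32·(0.968100+0.958700+0.931600+0.888200+0.840700+0.792900+0.770500))/(1+1/32) = 3721/5000 ≈ 0.744200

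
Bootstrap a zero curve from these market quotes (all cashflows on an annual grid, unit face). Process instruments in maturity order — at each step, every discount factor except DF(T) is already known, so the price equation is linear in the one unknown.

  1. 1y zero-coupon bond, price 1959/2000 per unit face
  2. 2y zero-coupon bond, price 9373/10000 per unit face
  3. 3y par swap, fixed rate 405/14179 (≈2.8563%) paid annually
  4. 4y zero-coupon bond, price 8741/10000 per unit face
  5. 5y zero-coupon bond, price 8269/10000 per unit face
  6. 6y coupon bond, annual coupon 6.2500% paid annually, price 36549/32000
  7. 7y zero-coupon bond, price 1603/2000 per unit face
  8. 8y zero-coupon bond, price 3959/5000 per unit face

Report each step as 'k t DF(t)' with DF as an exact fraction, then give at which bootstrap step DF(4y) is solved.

1 1 1959/2000
2 2 9373/10000
3 3 919/1000
4 4 8741/10000
5 5 8269/10000
6 6 8081/10000
7 7 1603/2000
8 8 3959/5000
DF(4y) is solved at step 4

step 1 [1y] zero: DF = P = 1959/2000 ≈ 0.979500
step 2 [2y] zero: DF = P = 9373/10000 ≈ 0.937300
step 3 [3y] swap r/1=405/14179: DF=(1 − 405/14179·(0.979500+0.937300))/(1+405/14179) = 919/1000 ≈ 0.919000
step 4 [4y] zero: DF = P = 8741/10000 ≈ 0.874100
step 5 [5y] zero: DF = P = 8269/10000 ≈ 0.826900
step 6 [6y] bond c/1=1/16: DF=(36549/32000 − 1/16·(0.979500+0.937300+0.919000+0.874100+0.826900))/(1+1/16) = 8081/10000 ≈ 0.808100
step 7 [7y] zero: DF = P = 1603/2000 ≈ 0.801500
step 8 [8y] zero: DF = P = 3959/5000 ≈ 0.791800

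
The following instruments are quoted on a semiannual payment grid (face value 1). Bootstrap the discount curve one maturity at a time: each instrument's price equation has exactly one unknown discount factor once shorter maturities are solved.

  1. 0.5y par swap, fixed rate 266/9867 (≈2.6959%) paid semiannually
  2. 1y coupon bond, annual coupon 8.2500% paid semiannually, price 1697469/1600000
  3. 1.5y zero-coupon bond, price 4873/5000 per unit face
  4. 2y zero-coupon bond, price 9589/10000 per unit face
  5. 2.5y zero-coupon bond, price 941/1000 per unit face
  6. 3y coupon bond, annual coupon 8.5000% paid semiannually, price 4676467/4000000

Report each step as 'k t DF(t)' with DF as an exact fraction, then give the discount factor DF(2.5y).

1 1/2 9867/10000
2 1 4899/5000
3 3/2 4873/5000
4 2 9589/10000
5 5/2 941/1000
6 3 9241/10000
DF(2.5y) = 941/1000 ≈ 0.941000

step 1 [0.5y] swap r/2=133/9867: DF=(1 − 133/9867·(0))/(1+133/9867) = 9867/10000 ≈ 0.986700
step 2 [1y] bond c/2=33/800: DF=(1697469/1600000 − 33/800·(0.986700))/(1+33/800) = 4899/5000 ≈ 0.979800
step 3 [1.5y] zero: DF = P = 4873/5000 ≈ 0.974600
step 4 [2y] zero: DF = P = 9589/10000 ≈ 0.958900
step 5 [2.5y] zero: DF = P = 941/1000 ≈ 0.941000
step 6 [3y] bond c/2=17/400: DF=(4676467/4000000 − 17/400·(0.986700+0.979800+0.974600+0.958900+0.941000))/(1+17/400) = 9241/10000 ≈ 0.924100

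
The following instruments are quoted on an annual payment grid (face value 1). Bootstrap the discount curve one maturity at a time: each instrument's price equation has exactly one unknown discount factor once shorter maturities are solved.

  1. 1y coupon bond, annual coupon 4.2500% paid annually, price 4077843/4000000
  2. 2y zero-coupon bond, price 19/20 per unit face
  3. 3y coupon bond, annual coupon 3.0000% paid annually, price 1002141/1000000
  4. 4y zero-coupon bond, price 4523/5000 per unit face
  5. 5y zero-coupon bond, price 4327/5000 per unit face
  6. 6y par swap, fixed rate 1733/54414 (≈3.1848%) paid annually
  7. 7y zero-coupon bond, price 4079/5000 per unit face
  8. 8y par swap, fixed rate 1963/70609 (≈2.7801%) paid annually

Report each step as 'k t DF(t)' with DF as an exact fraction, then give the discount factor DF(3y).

step 1 [1y] bond c/1=17/400: DF=(4077843/4000000 − 17/400·(0))/(1+17/400) = 9779/10000 ≈ 0.977900
step 2 [2y] zero: DF = P = 19/20 ≈ 0.950000
step 3 [3y] bond c/1=3/100: DF=(1002141/1000000 − 3/100·(0.977900+0.950000))/(1+3/100) = 573/625 ≈ 0.916800
step 4 [4y] zero: DF = P = 4523/5000 ≈ 0.904600
step 5 [5y] zero: DF = P = 4327/5000 ≈ 0.865400
step 6 [6y] swap r/1=1733/54414: DF=(1 − 1733/54414·(0.977900+0.950000+0.916800+0.904600+0.865400))/(1+1733/54414) = 8267/10000 ≈ 0.826700
step 7 [7y] zero: DF = P = 4079/5000 ≈ 0.815800
step 8 [8y] swap r/1=1963/70609: DF=(1 − 1963/70609·(0.977900+0.950000+0.916800+0.904600+0.865400+0.826700+0.815800))/(1+1963/70609) = 8037/10000 ≈ 0.803700

1 1 9779/10000
2 2 19/20
3 3 573/625
4 4 4523/5000
5 5 4327/5000
6 6 8267/10000
7 7 4079/5000
8 8 8037/10000
DF(3y) = 573/625 ≈ 0.916800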